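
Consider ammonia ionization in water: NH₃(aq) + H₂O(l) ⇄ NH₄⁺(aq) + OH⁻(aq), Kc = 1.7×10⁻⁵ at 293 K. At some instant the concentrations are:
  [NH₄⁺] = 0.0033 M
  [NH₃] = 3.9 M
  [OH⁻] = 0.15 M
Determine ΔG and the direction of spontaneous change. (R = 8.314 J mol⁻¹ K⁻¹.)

ΔG = 4.90 kJ/mol; the forward reaction is non-spontaneous

(H₂O is a pure liquid — omitted from Qc.)
Qc = [NH₄⁺]·[OH⁻] / [NH₃] = (0.0033)·(0.15) / (3.9) = 1.27×10⁻⁴
ΔG = RT ln(Qc/Kc) = (8.314 J mol⁻¹ K⁻¹)(293 K) × ln(1.27×10⁻⁴/1.7×10⁻⁵)
   = (2.436 kJ/mol)(2.011) = 4.90 kJ/mol
ΔG > 0, so the forward reaction is non-spontaneous (proceeds in reverse).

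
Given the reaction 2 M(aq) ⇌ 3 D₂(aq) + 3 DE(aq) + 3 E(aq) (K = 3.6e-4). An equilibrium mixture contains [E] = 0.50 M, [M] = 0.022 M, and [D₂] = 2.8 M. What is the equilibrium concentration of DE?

At equilibrium, K = [D₂]³·[DE]³·[E]³ / [M]² = 3.6e-4.
(2.8)³·([DE])³·(0.50)³ / (0.022)² = 3.6e-4
[DE]³ = 6.35e-8 ⇒ [DE] = 0.0040 M

[DE] = 0.0040 M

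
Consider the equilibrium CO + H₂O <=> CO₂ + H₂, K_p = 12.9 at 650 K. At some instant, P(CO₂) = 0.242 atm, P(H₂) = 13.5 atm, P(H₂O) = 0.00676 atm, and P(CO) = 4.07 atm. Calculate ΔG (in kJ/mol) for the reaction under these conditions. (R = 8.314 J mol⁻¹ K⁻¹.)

Q_p = P(CO₂)·P(H₂) / (P(CO)·P(H₂O)) = (0.242)·(13.5) / ((4.07)·(0.00676)) = 119
ΔG = RT ln(Q_p/K_p) = (8.314 J mol⁻¹ K⁻¹)(650 K) × ln(119/12.9)
   = (5.404 kJ/mol)(2.222) = 12.0 kJ/mol
ΔG > 0, so the forward reaction is non-spontaneous (proceeds in reverse).

ΔG = 12.0 kJ/mol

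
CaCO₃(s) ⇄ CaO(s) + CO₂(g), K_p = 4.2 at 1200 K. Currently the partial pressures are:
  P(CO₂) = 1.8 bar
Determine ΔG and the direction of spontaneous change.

ΔG = -8.45 kJ/mol; the forward reaction is spontaneous

(CaCO₃, CaO are pure solids — omitted from Q_p.)
Q_p = P(CO₂) = 1.80
ΔG = RT ln(Q_p/K_p) = (8.314 J mol⁻¹ K⁻¹)(1200 K) × ln(1.80/4.2)
   = (9.977 kJ/mol)(-0.8473) = -8.45 kJ/mol
ΔG < 0, so the forward reaction is spontaneous (proceeds forward).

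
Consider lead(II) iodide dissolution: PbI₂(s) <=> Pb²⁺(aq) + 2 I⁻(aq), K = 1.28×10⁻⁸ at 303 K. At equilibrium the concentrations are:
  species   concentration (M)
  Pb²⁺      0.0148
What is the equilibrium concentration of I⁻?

[I⁻] = 9.30×10⁻⁴ M

(PbI₂ is a pure solid — omitted from K.)
At equilibrium, K = [Pb²⁺]·[I⁻]² = 1.28×10⁻⁸.
(0.0148)·([I⁻])² = 1.28×10⁻⁸
[I⁻]² = 8.65×10⁻⁷ ⇒ [I⁻] = 9.30×10⁻⁴ M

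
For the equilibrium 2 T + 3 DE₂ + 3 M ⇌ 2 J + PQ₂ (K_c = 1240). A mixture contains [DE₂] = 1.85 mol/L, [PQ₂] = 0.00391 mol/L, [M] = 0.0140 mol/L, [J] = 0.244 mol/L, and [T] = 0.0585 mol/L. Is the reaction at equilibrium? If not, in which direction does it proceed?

Q_c = [J]²·[PQ₂] / ([T]²·[DE₂]³·[M]³) = (0.244)²·(0.00391) / ((0.0585)²·(1.85)³·(0.0140)³) = 3920
Q_c = 3920 > K_c = 1240, so the reverse reaction proceeds.

in the reverse direction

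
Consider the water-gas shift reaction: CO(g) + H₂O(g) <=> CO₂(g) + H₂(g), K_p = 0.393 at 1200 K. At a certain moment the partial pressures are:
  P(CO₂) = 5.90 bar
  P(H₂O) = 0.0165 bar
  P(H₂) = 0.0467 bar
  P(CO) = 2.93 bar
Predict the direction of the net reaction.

in the reverse direction

Q_p = P(CO₂)·P(H₂) / (P(CO)·P(H₂O)) = (5.90)·(0.0467) / ((2.93)·(0.0165)) = 5.70
Q_p = 5.70 > K_p = 0.393, so the reverse reaction proceeds.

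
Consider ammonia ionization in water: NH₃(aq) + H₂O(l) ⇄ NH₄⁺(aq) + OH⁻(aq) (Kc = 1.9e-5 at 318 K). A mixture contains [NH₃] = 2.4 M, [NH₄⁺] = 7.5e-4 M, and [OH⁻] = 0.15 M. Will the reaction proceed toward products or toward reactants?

(H₂O is a pure liquid — omitted from Qc.)
Qc = [NH₄⁺]·[OH⁻] / [NH₃] = (7.5e-4)·(0.15) / (2.4) = 4.7e-5
Qc = 4.7e-5 > Kc = 1.9e-5, so the reverse reaction proceeds.

toward reactants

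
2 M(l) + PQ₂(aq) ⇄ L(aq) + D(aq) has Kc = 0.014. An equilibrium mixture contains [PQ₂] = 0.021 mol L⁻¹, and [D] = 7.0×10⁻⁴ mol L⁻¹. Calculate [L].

[L] = 0.42 mol L⁻¹

(M is a pure liquid — omitted from Kc.)
At equilibrium, Kc = [L]·[D] / [PQ₂] = 0.014.
([L])·(7.0×10⁻⁴) / (0.021) = 0.014
[L] = 0.420 = 0.42 mol L⁻¹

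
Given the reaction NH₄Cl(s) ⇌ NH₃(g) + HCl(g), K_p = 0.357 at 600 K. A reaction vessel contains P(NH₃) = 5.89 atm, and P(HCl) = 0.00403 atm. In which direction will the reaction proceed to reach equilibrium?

(NH₄Cl is a pure solid — omitted from Q_p.)
Q_p = P(NH₃)·P(HCl) = (5.89)·(0.00403) = 0.0237
Q_p = 0.0237 < K_p = 0.357, so the forward reaction proceeds.

forward (toward products)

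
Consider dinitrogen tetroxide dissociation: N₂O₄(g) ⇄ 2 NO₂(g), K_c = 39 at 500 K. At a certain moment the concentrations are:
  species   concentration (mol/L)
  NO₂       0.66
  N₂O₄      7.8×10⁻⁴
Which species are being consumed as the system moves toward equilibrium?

Q_c = [NO₂]² / [N₂O₄] = (0.66)² / (7.8×10⁻⁴) = 560
Q_c = 560 > K_c = 39: net reverse reaction.

NO₂ (products)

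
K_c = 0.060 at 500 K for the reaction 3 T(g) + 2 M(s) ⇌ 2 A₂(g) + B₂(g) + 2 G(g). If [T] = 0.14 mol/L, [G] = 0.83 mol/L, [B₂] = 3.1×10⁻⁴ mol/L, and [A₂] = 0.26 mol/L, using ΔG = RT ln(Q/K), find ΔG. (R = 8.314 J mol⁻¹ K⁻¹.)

(M is a pure solid — omitted from Q_c.)
Q_c = [A₂]²·[B₂]·[G]² / [T]³ = (0.26)²·(3.1×10⁻⁴)·(0.83)² / (0.14)³ = 0.00526
ΔG = RT ln(Q_c/K_c) = (8.314 J mol⁻¹ K⁻¹)(500 K) × ln(0.00526/0.060)
   = (4.157 kJ/mol)(-2.434) = -10.1 kJ/mol
ΔG < 0, so the forward reaction is spontaneous (proceeds forward).

ΔG = -10.1 kJ/mol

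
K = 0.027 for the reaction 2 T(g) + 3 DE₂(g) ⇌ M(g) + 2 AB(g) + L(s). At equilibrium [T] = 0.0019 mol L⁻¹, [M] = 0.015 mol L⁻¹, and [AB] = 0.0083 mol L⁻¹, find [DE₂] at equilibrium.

[DE₂] = 2.2 mol L⁻¹

(L is a pure solid — omitted from K.)
At equilibrium, K = [M]·[AB]² / ([T]²·[DE₂]³) = 0.027.
(0.015)·(0.0083)² / ((0.0019)²·([DE₂])³) = 0.027
[DE₂]³ = 10.6 ⇒ [DE₂] = 2.2 mol L⁻¹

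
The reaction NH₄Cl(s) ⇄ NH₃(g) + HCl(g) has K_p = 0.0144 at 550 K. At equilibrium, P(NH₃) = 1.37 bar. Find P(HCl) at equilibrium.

(NH₄Cl is a pure solid — omitted from K_p.)
At equilibrium, K_p = P(NH₃)·P(HCl) = 0.0144.
(1.37)·(P(HCl)) = 0.0144
P(HCl) = 0.0105 bar

P(HCl) = 0.0105 bar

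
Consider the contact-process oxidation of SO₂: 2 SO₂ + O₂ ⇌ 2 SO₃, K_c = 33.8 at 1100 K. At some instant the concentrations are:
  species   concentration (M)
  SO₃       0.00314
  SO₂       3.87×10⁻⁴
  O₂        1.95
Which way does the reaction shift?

neither direction; the system is at equilibrium

Q_c = [SO₃]² / ([SO₂]²·[O₂]) = (0.00314)² / ((3.87×10⁻⁴)²·(1.95)) = 33.8
Q_c = 33.8 = K_c, so the system is already at equilibrium.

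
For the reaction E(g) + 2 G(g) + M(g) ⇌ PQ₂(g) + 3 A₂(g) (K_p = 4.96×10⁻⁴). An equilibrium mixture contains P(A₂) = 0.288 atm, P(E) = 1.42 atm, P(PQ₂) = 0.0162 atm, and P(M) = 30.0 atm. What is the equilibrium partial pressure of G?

P(G) = 0.135 atm

At equilibrium, K_p = P(PQ₂)·P(A₂)³ / (P(E)·P(G)²·P(M)) = 4.96×10⁻⁴.
(0.0162)·(0.288)³ / ((1.42)·(P(G))²·(30.0)) = 4.96×10⁻⁴
P(G)² = 0.0183 ⇒ P(G) = 0.135 atm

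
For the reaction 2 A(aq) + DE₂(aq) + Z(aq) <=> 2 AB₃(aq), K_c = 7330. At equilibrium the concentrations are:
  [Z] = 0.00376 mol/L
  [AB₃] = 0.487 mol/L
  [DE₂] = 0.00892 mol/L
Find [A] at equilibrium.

At equilibrium, K_c = [AB₃]² / ([A]²·[DE₂]·[Z]) = 7330.
(0.487)² / (([A])²·(0.00892)·(0.00376)) = 7330
[A]² = 0.965 ⇒ [A] = 0.982 mol/L

[A] = 0.982 mol/L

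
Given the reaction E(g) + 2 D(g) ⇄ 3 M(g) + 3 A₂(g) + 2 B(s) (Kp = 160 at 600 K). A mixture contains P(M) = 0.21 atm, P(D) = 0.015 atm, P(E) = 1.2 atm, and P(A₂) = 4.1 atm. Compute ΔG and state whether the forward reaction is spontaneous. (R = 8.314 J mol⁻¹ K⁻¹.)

ΔG = 13.4 kJ/mol; the forward reaction is non-spontaneous

(B is a pure solid — omitted from Qp.)
Qp = P(M)³·P(A₂)³ / (P(E)·P(D)²) = (0.21)³·(4.1)³ / ((1.2)·(0.015)²) = 2360
ΔG = RT ln(Qp/Kp) = (8.314 J mol⁻¹ K⁻¹)(600 K) × ln(2360/160)
   = (4.988 kJ/mol)(2.691) = 13.4 kJ/mol
ΔG > 0, so the forward reaction is non-spontaneous (proceeds in reverse).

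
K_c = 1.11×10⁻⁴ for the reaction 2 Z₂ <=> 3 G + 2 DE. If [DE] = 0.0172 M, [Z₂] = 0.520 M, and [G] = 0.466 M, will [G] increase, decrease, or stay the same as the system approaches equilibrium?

stay the same

Q_c = [G]³·[DE]² / [Z₂]² = (0.466)³·(0.0172)² / (0.520)² = 1.11×10⁻⁴
Q_c = 1.11×10⁻⁴ = K_c; the system is at equilibrium.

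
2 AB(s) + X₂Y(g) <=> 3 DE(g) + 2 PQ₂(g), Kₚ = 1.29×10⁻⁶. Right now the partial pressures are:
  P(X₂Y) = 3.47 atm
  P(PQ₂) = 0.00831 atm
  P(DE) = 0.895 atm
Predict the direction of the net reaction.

(AB is a pure solid — omitted from Qₚ.)
Qₚ = P(DE)³·P(PQ₂)² / P(X₂Y) = (0.895)³·(0.00831)² / (3.47) = 1.43×10⁻⁵
Qₚ = 1.43×10⁻⁵ > Kₚ = 1.29×10⁻⁶, so the reverse reaction proceeds.

toward reactants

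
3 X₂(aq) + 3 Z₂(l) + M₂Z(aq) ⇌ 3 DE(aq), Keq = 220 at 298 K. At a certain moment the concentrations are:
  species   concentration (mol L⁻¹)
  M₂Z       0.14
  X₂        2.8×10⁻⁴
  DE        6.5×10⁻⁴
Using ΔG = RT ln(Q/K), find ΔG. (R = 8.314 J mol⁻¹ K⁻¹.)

(Z₂ is a pure liquid — omitted from Q.)
Q = [DE]³ / ([X₂]³·[M₂Z]) = (6.5×10⁻⁴)³ / ((2.8×10⁻⁴)³·(0.14)) = 89.4
ΔG = RT ln(Q/Keq) = (8.314 J mol⁻¹ K⁻¹)(298 K) × ln(89.4/220)
   = (2.478 kJ/mol)(-0.9005) = -2.23 kJ/mol
ΔG < 0, so the forward reaction is spontaneous (proceeds forward).

ΔG = -2.23 kJ/mol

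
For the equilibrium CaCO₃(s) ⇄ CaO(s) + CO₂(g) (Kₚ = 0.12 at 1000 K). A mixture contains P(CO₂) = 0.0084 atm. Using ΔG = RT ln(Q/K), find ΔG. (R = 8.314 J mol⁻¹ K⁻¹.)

(CaCO₃, CaO are pure solids — omitted from Qₚ.)
Qₚ = P(CO₂) = 0.00840
ΔG = RT ln(Qₚ/Kₚ) = (8.314 J mol⁻¹ K⁻¹)(1000 K) × ln(0.00840/0.12)
   = (8.314 kJ/mol)(-2.659) = -22.1 kJ/mol
ΔG < 0, so the forward reaction is spontaneous (proceeds forward).

ΔG = -22.1 kJ/mol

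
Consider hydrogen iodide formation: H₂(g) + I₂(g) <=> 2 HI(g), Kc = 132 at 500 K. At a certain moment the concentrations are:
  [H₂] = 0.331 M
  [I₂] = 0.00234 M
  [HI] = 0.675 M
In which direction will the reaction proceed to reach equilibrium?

toward reactants

Qc = [HI]² / ([H₂]·[I₂]) = (0.675)² / ((0.331)·(0.00234)) = 588
Qc = 588 > Kc = 132, so the reverse reaction proceeds.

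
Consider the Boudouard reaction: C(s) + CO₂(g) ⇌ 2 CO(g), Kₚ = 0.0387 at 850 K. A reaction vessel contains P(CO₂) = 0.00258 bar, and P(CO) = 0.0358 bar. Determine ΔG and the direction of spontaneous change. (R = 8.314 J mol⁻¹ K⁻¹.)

ΔG = 18.0 kJ/mol; the forward reaction is non-spontaneous

(C is a pure solid — omitted from Qₚ.)
Qₚ = P(CO)² / P(CO₂) = (0.0358)² / (0.00258) = 0.497
ΔG = RT ln(Qₚ/Kₚ) = (8.314 J mol⁻¹ K⁻¹)(850 K) × ln(0.497/0.0387)
   = (7.067 kJ/mol)(2.553) = 18.0 kJ/mol
ΔG > 0, so the forward reaction is non-spontaneous (proceeds in reverse).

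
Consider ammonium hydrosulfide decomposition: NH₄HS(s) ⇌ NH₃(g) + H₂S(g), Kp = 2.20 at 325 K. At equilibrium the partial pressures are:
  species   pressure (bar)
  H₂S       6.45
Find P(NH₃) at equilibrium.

P(NH₃) = 0.341 bar

(NH₄HS is a pure solid — omitted from Kp.)
At equilibrium, Kp = P(NH₃)·P(H₂S) = 2.20.
(P(NH₃))·(6.45) = 2.20
P(NH₃) = 0.341 bar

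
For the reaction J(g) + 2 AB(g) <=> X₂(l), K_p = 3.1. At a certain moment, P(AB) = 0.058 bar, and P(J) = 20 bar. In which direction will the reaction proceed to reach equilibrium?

(X₂ is a pure liquid — omitted from Q_p.)
Q_p = 1 / (P(J)·P(AB)²) = 1 / ((20)·(0.058)²) = 15
Q_p = 15 > K_p = 3.1, so the reverse reaction proceeds.

toward reactants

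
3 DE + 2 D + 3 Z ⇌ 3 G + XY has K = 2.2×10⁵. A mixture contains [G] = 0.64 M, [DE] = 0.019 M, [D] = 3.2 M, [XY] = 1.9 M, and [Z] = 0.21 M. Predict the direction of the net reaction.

in the reverse direction

Q = [G]³·[XY] / ([DE]³·[D]²·[Z]³) = (0.64)³·(1.9) / ((0.019)³·(3.2)²·(0.21)³) = 7.7×10⁵
Q = 7.7×10⁵ > K = 2.2×10⁵, so the reverse reaction proceeds.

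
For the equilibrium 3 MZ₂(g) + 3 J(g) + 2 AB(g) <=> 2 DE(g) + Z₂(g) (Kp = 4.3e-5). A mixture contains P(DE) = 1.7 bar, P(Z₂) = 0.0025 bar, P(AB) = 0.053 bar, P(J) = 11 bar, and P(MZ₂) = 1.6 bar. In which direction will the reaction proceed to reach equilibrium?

Qp = P(DE)²·P(Z₂) / (P(MZ₂)³·P(J)³·P(AB)²) = (1.7)²·(0.0025) / ((1.6)³·(11)³·(0.053)²) = 4.7e-4
Qp = 4.7e-4 > Kp = 4.3e-5, so the reverse reaction proceeds.

in the reverse direction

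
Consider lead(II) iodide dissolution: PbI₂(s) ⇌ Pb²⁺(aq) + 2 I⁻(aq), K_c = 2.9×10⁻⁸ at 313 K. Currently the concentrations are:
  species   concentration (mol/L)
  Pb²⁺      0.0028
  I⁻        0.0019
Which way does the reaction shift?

(PbI₂ is a pure solid — omitted from Q_c.)
Q_c = [Pb²⁺]·[I⁻]² = (0.0028)·(0.0019)² = 1.0×10⁻⁸
Q_c = 1.0×10⁻⁸ < K_c = 2.9×10⁻⁸, so the forward reaction proceeds.

toward products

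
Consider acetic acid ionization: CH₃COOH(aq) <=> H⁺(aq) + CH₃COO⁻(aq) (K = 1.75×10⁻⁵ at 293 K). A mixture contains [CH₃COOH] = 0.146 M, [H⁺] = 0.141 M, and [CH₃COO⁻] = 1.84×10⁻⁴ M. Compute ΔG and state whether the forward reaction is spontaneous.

ΔG = 5.65 kJ/mol; the forward reaction is non-spontaneous

Q = [H⁺]·[CH₃COO⁻] / [CH₃COOH] = (0.141)·(1.84×10⁻⁴) / (0.146) = 1.78×10⁻⁴
ΔG = RT ln(Q/K) = (8.314 J mol⁻¹ K⁻¹)(293 K) × ln(1.78×10⁻⁴/1.75×10⁻⁵)
   = (2.436 kJ/mol)(2.320) = 5.65 kJ/mol
ΔG > 0, so the forward reaction is non-spontaneous (proceeds in reverse).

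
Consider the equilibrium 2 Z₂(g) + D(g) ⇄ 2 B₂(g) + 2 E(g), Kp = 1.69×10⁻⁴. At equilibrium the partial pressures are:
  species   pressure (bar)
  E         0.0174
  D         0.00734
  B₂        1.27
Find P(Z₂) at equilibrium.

P(Z₂) = 19.8 bar

At equilibrium, Kp = P(B₂)²·P(E)² / (P(Z₂)²·P(D)) = 1.69×10⁻⁴.
(1.27)²·(0.0174)² / ((P(Z₂))²·(0.00734)) = 1.69×10⁻⁴
P(Z₂)² = 394 ⇒ P(Z₂) = 19.8 bar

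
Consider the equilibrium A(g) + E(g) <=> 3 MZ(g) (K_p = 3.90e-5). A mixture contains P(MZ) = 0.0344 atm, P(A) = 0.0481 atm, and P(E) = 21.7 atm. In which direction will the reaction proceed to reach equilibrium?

at equilibrium

Q_p = P(MZ)³ / (P(A)·P(E)) = (0.0344)³ / ((0.0481)·(21.7)) = 3.90e-5
Q_p = 3.90e-5 = K_p, so the system is already at equilibrium.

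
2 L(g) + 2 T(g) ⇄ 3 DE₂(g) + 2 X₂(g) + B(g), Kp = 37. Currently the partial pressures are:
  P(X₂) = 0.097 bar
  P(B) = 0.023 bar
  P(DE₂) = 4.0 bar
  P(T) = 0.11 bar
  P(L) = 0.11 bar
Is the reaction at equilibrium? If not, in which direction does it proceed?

to the left

Qp = P(DE₂)³·P(X₂)²·P(B) / (P(L)²·P(T)²) = (4.0)³·(0.097)²·(0.023) / ((0.11)²·(0.11)²) = 95
Qp = 95 > Kp = 37, so the reverse reaction proceeds.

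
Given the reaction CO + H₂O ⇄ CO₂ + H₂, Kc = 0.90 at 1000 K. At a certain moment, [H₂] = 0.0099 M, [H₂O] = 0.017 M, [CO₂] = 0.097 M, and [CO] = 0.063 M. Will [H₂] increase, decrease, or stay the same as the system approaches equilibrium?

Qc = [CO₂]·[H₂] / ([CO]·[H₂O]) = (0.097)·(0.0099) / ((0.063)·(0.017)) = 0.90
Qc = 0.90 = Kc; the system is at equilibrium.

stay the same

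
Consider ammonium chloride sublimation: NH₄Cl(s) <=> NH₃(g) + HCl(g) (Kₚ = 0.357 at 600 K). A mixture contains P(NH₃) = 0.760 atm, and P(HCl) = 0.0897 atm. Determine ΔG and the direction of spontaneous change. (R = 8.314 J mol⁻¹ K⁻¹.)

ΔG = -8.26 kJ/mol; the forward reaction is spontaneous

(NH₄Cl is a pure solid — omitted from Qₚ.)
Qₚ = P(NH₃)·P(HCl) = (0.760)·(0.0897) = 0.0682
ΔG = RT ln(Qₚ/Kₚ) = (8.314 J mol⁻¹ K⁻¹)(600 K) × ln(0.0682/0.357)
   = (4.988 kJ/mol)(-1.655) = -8.26 kJ/mol
ΔG < 0, so the forward reaction is spontaneous (proceeds forward).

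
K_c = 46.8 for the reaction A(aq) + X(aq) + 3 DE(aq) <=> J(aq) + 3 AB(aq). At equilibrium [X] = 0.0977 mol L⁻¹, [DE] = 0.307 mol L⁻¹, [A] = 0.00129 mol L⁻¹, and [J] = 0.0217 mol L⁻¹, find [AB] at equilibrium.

At equilibrium, K_c = [J]·[AB]³ / ([A]·[X]·[DE]³) = 46.8.
(0.0217)·([AB])³ / ((0.00129)·(0.0977)·(0.307)³) = 46.8
[AB]³ = 0.00786 ⇒ [AB] = 0.199 mol L⁻¹

[AB] = 0.199 mol L⁻¹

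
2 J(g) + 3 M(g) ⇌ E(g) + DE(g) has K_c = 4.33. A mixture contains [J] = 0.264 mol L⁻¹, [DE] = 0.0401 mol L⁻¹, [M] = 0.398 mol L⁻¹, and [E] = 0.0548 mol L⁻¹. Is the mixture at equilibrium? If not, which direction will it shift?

Q_c = [E]·[DE] / ([J]²·[M]³) = (0.0548)·(0.0401) / ((0.264)²·(0.398)³) = 0.500
Q_c = 0.500 < K_c = 4.33: net forward reaction.

no; Q < K, reaction proceeds forward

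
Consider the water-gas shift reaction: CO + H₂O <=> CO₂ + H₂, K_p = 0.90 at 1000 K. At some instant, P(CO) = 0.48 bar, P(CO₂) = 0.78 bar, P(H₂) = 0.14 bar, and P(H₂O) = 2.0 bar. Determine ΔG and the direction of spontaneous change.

Q_p = P(CO₂)·P(H₂) / (P(CO)·P(H₂O)) = (0.78)·(0.14) / ((0.48)·(2.0)) = 0.114
ΔG = RT ln(Q_p/K_p) = (8.314 J mol⁻¹ K⁻¹)(1000 K) × ln(0.114/0.90)
   = (8.314 kJ/mol)(-2.066) = -17.2 kJ/mol
ΔG < 0, so the forward reaction is spontaneous (proceeds forward).

ΔG = -17.2 kJ/mol; the forward reaction is spontaneous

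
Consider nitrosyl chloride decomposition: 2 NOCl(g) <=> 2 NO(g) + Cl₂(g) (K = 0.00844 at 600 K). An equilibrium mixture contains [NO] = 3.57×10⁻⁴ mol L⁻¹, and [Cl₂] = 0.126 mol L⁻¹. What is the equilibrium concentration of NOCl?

At equilibrium, K = [NO]²·[Cl₂] / [NOCl]² = 0.00844.
(3.57×10⁻⁴)²·(0.126) / ([NOCl])² = 0.00844
[NOCl]² = 1.90×10⁻⁶ ⇒ [NOCl] = 0.00138 mol L⁻¹

[NOCl] = 0.00138 mol L⁻¹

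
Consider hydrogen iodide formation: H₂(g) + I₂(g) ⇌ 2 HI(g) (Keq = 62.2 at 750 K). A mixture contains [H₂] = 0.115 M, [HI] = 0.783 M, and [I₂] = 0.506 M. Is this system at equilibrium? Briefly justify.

Q = [HI]² / ([H₂]·[I₂]) = (0.783)² / ((0.115)·(0.506)) = 10.5
Q = 10.5 < Keq = 62.2: net forward reaction.

no; Q < K, reaction proceeds forward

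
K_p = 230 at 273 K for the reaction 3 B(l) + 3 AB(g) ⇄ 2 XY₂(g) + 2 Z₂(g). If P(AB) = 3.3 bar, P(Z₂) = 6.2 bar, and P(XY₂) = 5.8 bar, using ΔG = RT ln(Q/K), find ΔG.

(B is a pure liquid — omitted from Q_p.)
Q_p = P(XY₂)²·P(Z₂)² / P(AB)³ = (5.8)²·(6.2)² / (3.3)³ = 36.0
ΔG = RT ln(Q_p/K_p) = (8.314 J mol⁻¹ K⁻¹)(273 K) × ln(36.0/230)
   = (2.270 kJ/mol)(-1.855) = -4.21 kJ/mol
ΔG < 0, so the forward reaction is spontaneous (proceeds forward).

ΔG = -4.21 kJ/mol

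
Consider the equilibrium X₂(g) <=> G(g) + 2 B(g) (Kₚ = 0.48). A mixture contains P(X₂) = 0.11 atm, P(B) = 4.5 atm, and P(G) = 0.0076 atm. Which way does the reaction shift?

Qₚ = P(G)·P(B)² / P(X₂) = (0.0076)·(4.5)² / (0.11) = 1.4
Qₚ = 1.4 > Kₚ = 0.48, so the reverse reaction proceeds.

reverse (toward reactants)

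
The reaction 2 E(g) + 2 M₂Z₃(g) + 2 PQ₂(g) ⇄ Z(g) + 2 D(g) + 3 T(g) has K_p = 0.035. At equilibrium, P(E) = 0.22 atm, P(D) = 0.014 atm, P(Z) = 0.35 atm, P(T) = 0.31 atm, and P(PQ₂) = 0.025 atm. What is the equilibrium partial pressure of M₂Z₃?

P(M₂Z₃) = 1.4 atm

At equilibrium, K_p = P(Z)·P(D)²·P(T)³ / (P(E)²·P(M₂Z₃)²·P(PQ₂)²) = 0.035.
(0.35)·(0.014)²·(0.31)³ / ((0.22)²·(P(M₂Z₃))²·(0.025)²) = 0.035
P(M₂Z₃)² = 1.93 ⇒ P(M₂Z₃) = 1.4 atm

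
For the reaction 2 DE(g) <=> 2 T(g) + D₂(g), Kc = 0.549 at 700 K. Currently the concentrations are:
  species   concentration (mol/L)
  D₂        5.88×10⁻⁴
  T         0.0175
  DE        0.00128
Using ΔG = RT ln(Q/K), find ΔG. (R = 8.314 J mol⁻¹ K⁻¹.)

ΔG = -9.36 kJ/mol

Qc = [T]²·[D₂] / [DE]² = (0.0175)²·(5.88×10⁻⁴) / (0.00128)² = 0.110
ΔG = RT ln(Qc/Kc) = (8.314 J mol⁻¹ K⁻¹)(700 K) × ln(0.110/0.549)
   = (5.820 kJ/mol)(-1.608) = -9.36 kJ/mol
ΔG < 0, so the forward reaction is spontaneous (proceeds forward).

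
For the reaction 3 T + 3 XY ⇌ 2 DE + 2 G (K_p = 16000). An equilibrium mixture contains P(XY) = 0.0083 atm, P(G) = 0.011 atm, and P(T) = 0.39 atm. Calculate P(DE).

P(DE) = 2.1 atm

At equilibrium, K_p = P(DE)²·P(G)² / (P(T)³·P(XY)³) = 16000.
(P(DE))²·(0.011)² / ((0.39)³·(0.0083)³) = 16000
P(DE)² = 4.49 ⇒ P(DE) = 2.1 atm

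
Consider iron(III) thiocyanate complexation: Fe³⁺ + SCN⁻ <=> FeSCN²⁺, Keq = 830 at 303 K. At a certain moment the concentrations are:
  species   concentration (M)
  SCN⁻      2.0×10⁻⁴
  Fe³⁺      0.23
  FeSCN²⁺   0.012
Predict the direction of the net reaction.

in the forward direction

Q = [FeSCN²⁺] / ([Fe³⁺]·[SCN⁻]) = (0.012) / ((0.23)·(2.0×10⁻⁴)) = 260
Q = 260 < Keq = 830, so the forward reaction proceeds.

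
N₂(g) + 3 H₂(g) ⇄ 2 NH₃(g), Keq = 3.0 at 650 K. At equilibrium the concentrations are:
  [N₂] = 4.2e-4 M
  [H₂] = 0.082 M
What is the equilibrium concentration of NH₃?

At equilibrium, Keq = [NH₃]² / ([N₂]·[H₂]³) = 3.0.
([NH₃])² / ((4.2e-4)·(0.082)³) = 3.0
[NH₃]² = 6.95e-7 ⇒ [NH₃] = 8.3e-4 M

[NH₃] = 8.3e-4 M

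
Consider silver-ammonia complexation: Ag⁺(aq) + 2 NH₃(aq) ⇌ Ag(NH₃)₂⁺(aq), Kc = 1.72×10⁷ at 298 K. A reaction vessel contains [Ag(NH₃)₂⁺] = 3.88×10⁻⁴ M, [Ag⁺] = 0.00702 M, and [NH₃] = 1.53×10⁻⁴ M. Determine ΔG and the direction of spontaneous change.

Qc = [Ag(NH₃)₂⁺] / ([Ag⁺]·[NH₃]²) = (3.88×10⁻⁴) / ((0.00702)·(1.53×10⁻⁴)²) = 2.36×10⁶
ΔG = RT ln(Qc/Kc) = (8.314 J mol⁻¹ K⁻¹)(298 K) × ln(2.36×10⁶/1.72×10⁷)
   = (2.478 kJ/mol)(-1.986) = -4.92 kJ/mol
ΔG < 0, so the forward reaction is spontaneous (proceeds forward).

ΔG = -4.92 kJ/mol; the forward reaction is spontaneous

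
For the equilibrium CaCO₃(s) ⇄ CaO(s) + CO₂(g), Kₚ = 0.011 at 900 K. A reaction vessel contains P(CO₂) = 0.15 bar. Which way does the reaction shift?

(CaCO₃, CaO are pure solids — omitted from Qₚ.)
Qₚ = P(CO₂) = 0.15
Qₚ = 0.15 > Kₚ = 0.011, so the reverse reaction proceeds.

in the reverse direction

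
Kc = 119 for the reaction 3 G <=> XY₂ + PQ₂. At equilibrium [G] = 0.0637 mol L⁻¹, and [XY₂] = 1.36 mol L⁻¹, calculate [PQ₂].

[PQ₂] = 0.0226 mol L⁻¹

At equilibrium, Kc = [XY₂]·[PQ₂] / [G]³ = 119.
(1.36)·([PQ₂]) / (0.0637)³ = 119
[PQ₂] = 0.0226 mol L⁻¹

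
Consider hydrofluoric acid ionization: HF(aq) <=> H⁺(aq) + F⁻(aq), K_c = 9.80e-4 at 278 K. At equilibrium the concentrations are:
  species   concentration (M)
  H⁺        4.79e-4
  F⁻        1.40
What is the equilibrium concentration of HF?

[HF] = 0.684 M

At equilibrium, K_c = [H⁺]·[F⁻] / [HF] = 9.80e-4.
(4.79e-4)·(1.40) / ([HF]) = 9.80e-4
[HF] = 0.684 M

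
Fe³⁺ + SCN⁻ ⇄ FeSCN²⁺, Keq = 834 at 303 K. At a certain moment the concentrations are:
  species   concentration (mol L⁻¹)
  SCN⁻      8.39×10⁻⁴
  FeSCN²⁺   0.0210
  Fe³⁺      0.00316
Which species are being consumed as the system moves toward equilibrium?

FeSCN²⁺ (products)

Q = [FeSCN²⁺] / ([Fe³⁺]·[SCN⁻]) = (0.0210) / ((0.00316)·(8.39×10⁻⁴)) = 7920
Q = 7920 > Keq = 834: net reverse reaction.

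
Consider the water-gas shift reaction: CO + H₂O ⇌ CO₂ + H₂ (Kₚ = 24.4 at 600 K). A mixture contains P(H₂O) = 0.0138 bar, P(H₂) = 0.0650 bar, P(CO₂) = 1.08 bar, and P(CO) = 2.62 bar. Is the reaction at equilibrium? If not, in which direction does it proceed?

in the forward direction

Qₚ = P(CO₂)·P(H₂) / (P(CO)·P(H₂O)) = (1.08)·(0.0650) / ((2.62)·(0.0138)) = 1.94
Qₚ = 1.94 < Kₚ = 24.4, so the forward reaction proceeds.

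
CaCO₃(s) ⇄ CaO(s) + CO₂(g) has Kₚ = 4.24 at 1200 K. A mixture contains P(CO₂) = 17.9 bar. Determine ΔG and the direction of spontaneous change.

ΔG = 14.4 kJ/mol; the forward reaction is non-spontaneous

(CaCO₃, CaO are pure solids — omitted from Qₚ.)
Qₚ = P(CO₂) = 17.9
ΔG = RT ln(Qₚ/Kₚ) = (8.314 J mol⁻¹ K⁻¹)(1200 K) × ln(17.9/4.24)
   = (9.977 kJ/mol)(1.440) = 14.4 kJ/mol
ΔG > 0, so the forward reaction is non-spontaneous (proceeds in reverse).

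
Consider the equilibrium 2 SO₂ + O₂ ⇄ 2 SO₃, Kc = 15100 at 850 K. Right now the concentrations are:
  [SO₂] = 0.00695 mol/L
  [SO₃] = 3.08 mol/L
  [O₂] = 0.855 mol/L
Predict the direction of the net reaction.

in the reverse direction

Qc = [SO₃]² / ([SO₂]²·[O₂]) = (3.08)² / ((0.00695)²·(0.855)) = 2.30×10⁵
Qc = 2.30×10⁵ > Kc = 15100, so the reverse reaction proceeds.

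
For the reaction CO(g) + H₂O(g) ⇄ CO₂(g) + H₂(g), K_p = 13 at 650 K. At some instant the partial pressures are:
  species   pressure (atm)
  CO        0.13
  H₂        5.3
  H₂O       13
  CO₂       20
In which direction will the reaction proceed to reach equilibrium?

Q_p = P(CO₂)·P(H₂) / (P(CO)·P(H₂O)) = (20)·(5.3) / ((0.13)·(13)) = 63
Q_p = 63 > K_p = 13, so the reverse reaction proceeds.

in the reverse direction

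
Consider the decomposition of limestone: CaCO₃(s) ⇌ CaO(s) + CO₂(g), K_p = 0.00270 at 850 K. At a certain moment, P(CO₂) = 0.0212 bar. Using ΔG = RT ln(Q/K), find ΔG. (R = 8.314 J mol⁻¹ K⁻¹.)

(CaCO₃, CaO are pure solids — omitted from Q_p.)
Q_p = P(CO₂) = 0.0212
ΔG = RT ln(Q_p/K_p) = (8.314 J mol⁻¹ K⁻¹)(850 K) × ln(0.0212/0.00270)
   = (7.067 kJ/mol)(2.061) = 14.6 kJ/mol
ΔG > 0, so the forward reaction is non-spontaneous (proceeds in reverse).

ΔG = 14.6 kJ/mol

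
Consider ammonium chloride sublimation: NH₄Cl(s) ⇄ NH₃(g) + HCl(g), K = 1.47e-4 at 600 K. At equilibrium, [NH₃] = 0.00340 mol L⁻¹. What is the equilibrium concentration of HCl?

(NH₄Cl is a pure solid — omitted from K.)
At equilibrium, K = [NH₃]·[HCl] = 1.47e-4.
(0.00340)·([HCl]) = 1.47e-4
[HCl] = 0.0432 mol L⁻¹

[HCl] = 0.0432 mol L⁻¹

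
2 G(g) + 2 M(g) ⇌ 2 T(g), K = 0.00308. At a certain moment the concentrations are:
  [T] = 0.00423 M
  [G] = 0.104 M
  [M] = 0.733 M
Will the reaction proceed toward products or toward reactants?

neither direction; the system is at equilibrium

Q = [T]² / ([G]²·[M]²) = (0.00423)² / ((0.104)²·(0.733)²) = 0.00308
Q = 0.00308 = K, so the system is already at equilibrium.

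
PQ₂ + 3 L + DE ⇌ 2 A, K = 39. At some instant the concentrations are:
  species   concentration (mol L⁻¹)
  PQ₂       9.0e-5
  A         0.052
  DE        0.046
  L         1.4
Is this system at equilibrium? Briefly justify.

no; Q > K, reaction proceeds in reverse

Q = [A]² / ([PQ₂]·[L]³·[DE]) = (0.052)² / ((9.0e-5)·(1.4)³·(0.046)) = 240
Q = 240 > K = 39: net reverse reaction.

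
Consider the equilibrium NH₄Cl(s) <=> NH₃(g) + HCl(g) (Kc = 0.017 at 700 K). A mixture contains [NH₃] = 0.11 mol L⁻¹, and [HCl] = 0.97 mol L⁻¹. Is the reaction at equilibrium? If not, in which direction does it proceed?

(NH₄Cl is a pure solid — omitted from Qc.)
Qc = [NH₃]·[HCl] = (0.11)·(0.97) = 0.11
Qc = 0.11 > Kc = 0.017, so the reverse reaction proceeds.

toward reactants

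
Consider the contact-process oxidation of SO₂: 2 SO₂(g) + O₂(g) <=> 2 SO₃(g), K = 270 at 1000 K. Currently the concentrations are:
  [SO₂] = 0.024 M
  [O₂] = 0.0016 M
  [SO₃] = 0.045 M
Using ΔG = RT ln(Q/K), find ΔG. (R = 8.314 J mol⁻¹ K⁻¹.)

Q = [SO₃]² / ([SO₂]²·[O₂]) = (0.045)² / ((0.024)²·(0.0016)) = 2200
ΔG = RT ln(Q/K) = (8.314 J mol⁻¹ K⁻¹)(1000 K) × ln(2200/270)
   = (8.314 kJ/mol)(2.098) = 17.4 kJ/mol
ΔG > 0, so the forward reaction is non-spontaneous (proceeds in reverse).

ΔG = 17.4 kJ/mol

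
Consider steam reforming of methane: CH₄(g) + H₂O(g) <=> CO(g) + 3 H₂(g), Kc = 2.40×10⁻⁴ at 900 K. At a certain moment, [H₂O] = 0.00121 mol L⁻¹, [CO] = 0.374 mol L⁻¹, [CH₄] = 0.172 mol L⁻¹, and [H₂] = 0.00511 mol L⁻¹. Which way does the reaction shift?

at equilibrium

Qc = [CO]·[H₂]³ / ([CH₄]·[H₂O]) = (0.374)·(0.00511)³ / ((0.172)·(0.00121)) = 2.40×10⁻⁴
Qc = 2.40×10⁻⁴ = Kc, so the system is already at equilibrium.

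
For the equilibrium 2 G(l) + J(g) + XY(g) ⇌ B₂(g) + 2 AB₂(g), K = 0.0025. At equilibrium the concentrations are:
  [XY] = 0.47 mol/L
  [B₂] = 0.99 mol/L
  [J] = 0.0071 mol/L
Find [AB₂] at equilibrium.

[AB₂] = 0.0029 mol/L

(G is a pure liquid — omitted from K.)
At equilibrium, K = [B₂]·[AB₂]² / ([J]·[XY]) = 0.0025.
(0.99)·([AB₂])² / ((0.0071)·(0.47)) = 0.0025
[AB₂]² = 8.43×10⁻⁶ ⇒ [AB₂] = 0.0029 mol/L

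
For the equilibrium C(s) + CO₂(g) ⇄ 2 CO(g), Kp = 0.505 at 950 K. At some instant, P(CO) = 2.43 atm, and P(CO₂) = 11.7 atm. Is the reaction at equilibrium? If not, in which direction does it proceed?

at equilibrium

(C is a pure solid — omitted from Qp.)
Qp = P(CO)² / P(CO₂) = (2.43)² / (11.7) = 0.505
Qp = 0.505 = Kp, so the system is already at equilibrium.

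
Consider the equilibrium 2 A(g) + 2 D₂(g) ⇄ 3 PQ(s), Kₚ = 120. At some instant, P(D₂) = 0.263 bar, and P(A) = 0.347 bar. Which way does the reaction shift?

no net change (already at equilibrium)

(PQ is a pure solid — omitted from Qₚ.)
Qₚ = 1 / (P(A)²·P(D₂)²) = 1 / ((0.347)²·(0.263)²) = 120
Qₚ = 120 = Kₚ, so the system is already at equilibrium.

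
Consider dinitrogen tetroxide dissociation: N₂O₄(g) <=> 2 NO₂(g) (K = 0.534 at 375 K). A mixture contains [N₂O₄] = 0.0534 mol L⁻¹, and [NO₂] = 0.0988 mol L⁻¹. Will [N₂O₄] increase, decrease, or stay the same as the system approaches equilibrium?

decrease

Q = [NO₂]² / [N₂O₄] = (0.0988)² / (0.0534) = 0.183
Q = 0.183 < K = 0.534: net forward reaction.
N₂O₄ is a reactant, so it decreases.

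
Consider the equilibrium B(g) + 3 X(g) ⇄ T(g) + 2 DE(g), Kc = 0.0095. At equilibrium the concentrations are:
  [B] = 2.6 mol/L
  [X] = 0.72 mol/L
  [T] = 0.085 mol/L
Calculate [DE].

[DE] = 0.33 mol/L

At equilibrium, Kc = [T]·[DE]² / ([B]·[X]³) = 0.0095.
(0.085)·([DE])² / ((2.6)·(0.72)³) = 0.0095
[DE]² = 0.108 ⇒ [DE] = 0.33 mol/L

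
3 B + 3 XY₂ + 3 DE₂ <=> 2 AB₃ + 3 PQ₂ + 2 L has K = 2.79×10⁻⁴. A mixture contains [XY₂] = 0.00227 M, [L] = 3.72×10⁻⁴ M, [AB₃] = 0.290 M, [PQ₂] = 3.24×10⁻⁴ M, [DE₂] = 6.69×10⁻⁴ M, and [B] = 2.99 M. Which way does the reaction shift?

Q = [AB₃]²·[PQ₂]³·[L]² / ([B]³·[XY₂]³·[DE₂]³) = (0.290)²·(3.24×10⁻⁴)³·(3.72×10⁻⁴)² / ((2.99)³·(0.00227)³·(6.69×10⁻⁴)³) = 0.00423
Q = 0.00423 > K = 2.79×10⁻⁴, so the reverse reaction proceeds.

reverse (toward reactants)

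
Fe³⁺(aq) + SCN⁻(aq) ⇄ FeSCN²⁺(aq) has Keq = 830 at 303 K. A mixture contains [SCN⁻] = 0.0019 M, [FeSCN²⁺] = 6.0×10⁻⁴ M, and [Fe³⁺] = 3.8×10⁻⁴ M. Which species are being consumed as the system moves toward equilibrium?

none (at equilibrium)

Q = [FeSCN²⁺] / ([Fe³⁺]·[SCN⁻]) = (6.0×10⁻⁴) / ((3.8×10⁻⁴)·(0.0019)) = 830
Q = 830 = Keq; the system is at equilibrium.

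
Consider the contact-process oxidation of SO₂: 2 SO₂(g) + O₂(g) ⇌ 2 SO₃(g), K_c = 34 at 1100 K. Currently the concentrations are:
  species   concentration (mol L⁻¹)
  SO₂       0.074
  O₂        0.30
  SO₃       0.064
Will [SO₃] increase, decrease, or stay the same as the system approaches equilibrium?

increase

Q_c = [SO₃]² / ([SO₂]²·[O₂]) = (0.064)² / ((0.074)²·(0.30)) = 2.5
Q_c = 2.5 < K_c = 34: net forward reaction.
SO₃ is a product, so it increases.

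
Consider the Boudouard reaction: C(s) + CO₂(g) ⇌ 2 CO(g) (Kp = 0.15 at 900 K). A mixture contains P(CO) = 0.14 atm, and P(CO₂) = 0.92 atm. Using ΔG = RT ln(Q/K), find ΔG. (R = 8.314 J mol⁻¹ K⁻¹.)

ΔG = -14.6 kJ/mol

(C is a pure solid — omitted from Qp.)
Qp = P(CO)² / P(CO₂) = (0.14)² / (0.92) = 0.0213
ΔG = RT ln(Qp/Kp) = (8.314 J mol⁻¹ K⁻¹)(900 K) × ln(0.0213/0.15)
   = (7.483 kJ/mol)(-1.952) = -14.6 kJ/mol
ΔG < 0, so the forward reaction is spontaneous (proceeds forward).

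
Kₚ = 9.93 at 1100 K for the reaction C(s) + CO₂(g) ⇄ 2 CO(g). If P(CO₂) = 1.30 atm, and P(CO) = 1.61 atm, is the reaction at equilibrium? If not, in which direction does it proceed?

toward products

(C is a pure solid — omitted from Qₚ.)
Qₚ = P(CO)² / P(CO₂) = (1.61)² / (1.30) = 1.99
Qₚ = 1.99 < Kₚ = 9.93, so the forward reaction proceeds.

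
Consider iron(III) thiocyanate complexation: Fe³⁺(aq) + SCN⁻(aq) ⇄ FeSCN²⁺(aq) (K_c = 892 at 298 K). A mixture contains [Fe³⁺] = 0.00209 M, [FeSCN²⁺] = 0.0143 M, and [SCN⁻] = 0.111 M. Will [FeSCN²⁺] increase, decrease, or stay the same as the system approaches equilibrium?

Q_c = [FeSCN²⁺] / ([Fe³⁺]·[SCN⁻]) = (0.0143) / ((0.00209)·(0.111)) = 61.6
Q_c = 61.6 < K_c = 892: net forward reaction.
FeSCN²⁺ is a product, so it increases.

increase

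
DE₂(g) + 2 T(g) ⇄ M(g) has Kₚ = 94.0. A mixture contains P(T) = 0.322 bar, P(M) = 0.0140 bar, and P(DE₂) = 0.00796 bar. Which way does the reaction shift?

forward (toward products)

Qₚ = P(M) / (P(DE₂)·P(T)²) = (0.0140) / ((0.00796)·(0.322)²) = 17.0
Qₚ = 17.0 < Kₚ = 94.0, so the forward reaction proceeds.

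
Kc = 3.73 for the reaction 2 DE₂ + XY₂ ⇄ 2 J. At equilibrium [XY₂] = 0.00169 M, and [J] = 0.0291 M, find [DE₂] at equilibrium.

[DE₂] = 0.367 M

At equilibrium, Kc = [J]² / ([DE₂]²·[XY₂]) = 3.73.
(0.0291)² / (([DE₂])²·(0.00169)) = 3.73
[DE₂]² = 0.134 ⇒ [DE₂] = 0.367 M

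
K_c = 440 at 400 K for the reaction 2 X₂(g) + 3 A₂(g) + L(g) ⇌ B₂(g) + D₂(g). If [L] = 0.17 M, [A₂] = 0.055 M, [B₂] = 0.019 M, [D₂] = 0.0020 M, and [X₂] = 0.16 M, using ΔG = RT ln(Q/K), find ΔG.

ΔG = -7.07 kJ/mol

Q_c = [B₂]·[D₂] / ([X₂]²·[A₂]³·[L]) = (0.019)·(0.0020) / ((0.16)²·(0.055)³·(0.17)) = 52.5
ΔG = RT ln(Q_c/K_c) = (8.314 J mol⁻¹ K⁻¹)(400 K) × ln(52.5/440)
   = (3.326 kJ/mol)(-2.126) = -7.07 kJ/mol
ΔG < 0, so the forward reaction is spontaneous (proceeds forward).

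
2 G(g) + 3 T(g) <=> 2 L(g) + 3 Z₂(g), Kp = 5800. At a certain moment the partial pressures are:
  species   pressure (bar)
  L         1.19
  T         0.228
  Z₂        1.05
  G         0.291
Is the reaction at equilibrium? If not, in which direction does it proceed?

in the forward direction

Qp = P(L)²·P(Z₂)³ / (P(G)²·P(T)³) = (1.19)²·(1.05)³ / ((0.291)²·(0.228)³) = 1630
Qp = 1630 < Kp = 5800, so the forward reaction proceeds.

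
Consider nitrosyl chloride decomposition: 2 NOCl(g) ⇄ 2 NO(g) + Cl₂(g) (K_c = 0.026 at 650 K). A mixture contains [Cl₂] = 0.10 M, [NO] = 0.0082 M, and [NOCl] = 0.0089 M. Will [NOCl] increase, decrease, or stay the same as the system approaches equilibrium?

Q_c = [NO]²·[Cl₂] / [NOCl]² = (0.0082)²·(0.10) / (0.0089)² = 0.085
Q_c = 0.085 > K_c = 0.026: net reverse reaction.
NOCl is a reactant, so it increases.

increase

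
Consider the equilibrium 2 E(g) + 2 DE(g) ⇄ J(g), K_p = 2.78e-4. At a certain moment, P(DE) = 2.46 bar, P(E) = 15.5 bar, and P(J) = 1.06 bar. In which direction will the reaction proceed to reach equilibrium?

Q_p = P(J) / (P(E)²·P(DE)²) = (1.06) / ((15.5)²·(2.46)²) = 7.29e-4
Q_p = 7.29e-4 > K_p = 2.78e-4, so the reverse reaction proceeds.

to the left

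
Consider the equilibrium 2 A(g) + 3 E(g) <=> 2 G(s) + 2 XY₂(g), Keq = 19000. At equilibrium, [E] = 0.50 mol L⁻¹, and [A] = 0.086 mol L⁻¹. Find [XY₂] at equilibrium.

[XY₂] = 4.2 mol L⁻¹

(G is a pure solid — omitted from Keq.)
At equilibrium, Keq = [XY₂]² / ([A]²·[E]³) = 19000.
([XY₂])² / ((0.086)²·(0.50)³) = 19000
[XY₂]² = 17.6 ⇒ [XY₂] = 4.2 mol L⁻¹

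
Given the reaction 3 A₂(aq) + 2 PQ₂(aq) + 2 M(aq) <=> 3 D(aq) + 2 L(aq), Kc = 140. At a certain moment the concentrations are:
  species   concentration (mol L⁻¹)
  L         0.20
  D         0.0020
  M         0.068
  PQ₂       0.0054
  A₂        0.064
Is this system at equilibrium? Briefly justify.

Qc = [D]³·[L]² / ([A₂]³·[PQ₂]²·[M]²) = (0.0020)³·(0.20)² / ((0.064)³·(0.0054)²·(0.068)²) = 9.1
Qc = 9.1 < Kc = 140: net forward reaction.

no; Q < K, reaction proceeds forward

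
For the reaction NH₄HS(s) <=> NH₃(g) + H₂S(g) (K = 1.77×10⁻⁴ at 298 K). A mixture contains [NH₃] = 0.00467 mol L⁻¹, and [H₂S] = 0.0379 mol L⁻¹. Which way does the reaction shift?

neither direction; the system is at equilibrium

(NH₄HS is a pure solid — omitted from Q.)
Q = [NH₃]·[H₂S] = (0.00467)·(0.0379) = 1.77×10⁻⁴
Q = 1.77×10⁻⁴ = K, so the system is already at equilibrium.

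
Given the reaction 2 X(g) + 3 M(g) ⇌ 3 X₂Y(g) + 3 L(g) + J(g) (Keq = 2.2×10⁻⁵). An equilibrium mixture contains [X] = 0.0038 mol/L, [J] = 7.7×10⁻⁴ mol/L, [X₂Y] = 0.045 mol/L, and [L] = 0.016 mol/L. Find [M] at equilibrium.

[M] = 0.097 mol/L

At equilibrium, Keq = [X₂Y]³·[L]³·[J] / ([X]²·[M]³) = 2.2×10⁻⁵.
(0.045)³·(0.016)³·(7.7×10⁻⁴) / ((0.0038)²·([M])³) = 2.2×10⁻⁵
[M]³ = 9.05×10⁻⁴ ⇒ [M] = 0.097 mol/L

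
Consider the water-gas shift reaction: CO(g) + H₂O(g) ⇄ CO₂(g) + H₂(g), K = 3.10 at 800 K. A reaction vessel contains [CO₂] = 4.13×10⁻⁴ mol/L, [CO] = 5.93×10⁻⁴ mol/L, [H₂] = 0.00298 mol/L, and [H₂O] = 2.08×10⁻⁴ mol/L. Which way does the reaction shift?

in the reverse direction

Q = [CO₂]·[H₂] / ([CO]·[H₂O]) = (4.13×10⁻⁴)·(0.00298) / ((5.93×10⁻⁴)·(2.08×10⁻⁴)) = 9.98
Q = 9.98 > K = 3.10, so the reverse reaction proceeds.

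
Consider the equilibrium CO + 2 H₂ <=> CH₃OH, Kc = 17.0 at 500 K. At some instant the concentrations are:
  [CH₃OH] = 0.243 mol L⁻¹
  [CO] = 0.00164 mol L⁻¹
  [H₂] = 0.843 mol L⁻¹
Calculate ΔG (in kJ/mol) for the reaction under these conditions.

Qc = [CH₃OH] / ([CO]·[H₂]²) = (0.243) / ((0.00164)·(0.843)²) = 209
ΔG = RT ln(Qc/Kc) = (8.314 J mol⁻¹ K⁻¹)(500 K) × ln(209/17.0)
   = (4.157 kJ/mol)(2.509) = 10.4 kJ/mol
ΔG > 0, so the forward reaction is non-spontaneous (proceeds in reverse).

ΔG = 10.4 kJ/mol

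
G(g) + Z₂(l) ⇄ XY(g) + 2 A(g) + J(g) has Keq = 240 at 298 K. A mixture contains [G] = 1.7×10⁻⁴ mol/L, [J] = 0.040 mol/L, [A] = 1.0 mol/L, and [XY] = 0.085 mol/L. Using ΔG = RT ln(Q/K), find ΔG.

(Z₂ is a pure liquid — omitted from Q.)
Q = [XY]·[A]²·[J] / [G] = (0.085)·(1.0)²·(0.040) / (1.7×10⁻⁴) = 20.0
ΔG = RT ln(Q/Keq) = (8.314 J mol⁻¹ K⁻¹)(298 K) × ln(20.0/240)
   = (2.478 kJ/mol)(-2.485) = -6.16 kJ/mol
ΔG < 0, so the forward reaction is spontaneous (proceeds forward).

ΔG = -6.16 kJ/mol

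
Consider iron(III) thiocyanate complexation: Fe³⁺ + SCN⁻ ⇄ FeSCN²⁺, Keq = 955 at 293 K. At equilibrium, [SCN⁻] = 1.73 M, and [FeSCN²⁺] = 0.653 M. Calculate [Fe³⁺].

[Fe³⁺] = 3.95×10⁻⁴ M

At equilibrium, Keq = [FeSCN²⁺] / ([Fe³⁺]·[SCN⁻]) = 955.
(0.653) / (([Fe³⁺])·(1.73)) = 955
[Fe³⁺] = 3.95×10⁻⁴ M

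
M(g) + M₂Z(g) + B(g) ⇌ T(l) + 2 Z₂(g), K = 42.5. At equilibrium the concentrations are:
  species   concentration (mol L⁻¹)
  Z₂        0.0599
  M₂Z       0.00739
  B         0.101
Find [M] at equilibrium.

(T is a pure liquid — omitted from K.)
At equilibrium, K = [Z₂]² / ([M]·[M₂Z]·[B]) = 42.5.
(0.0599)² / (([M])·(0.00739)·(0.101)) = 42.5
[M] = 0.113 mol L⁻¹

[M] = 0.113 mol L⁻¹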